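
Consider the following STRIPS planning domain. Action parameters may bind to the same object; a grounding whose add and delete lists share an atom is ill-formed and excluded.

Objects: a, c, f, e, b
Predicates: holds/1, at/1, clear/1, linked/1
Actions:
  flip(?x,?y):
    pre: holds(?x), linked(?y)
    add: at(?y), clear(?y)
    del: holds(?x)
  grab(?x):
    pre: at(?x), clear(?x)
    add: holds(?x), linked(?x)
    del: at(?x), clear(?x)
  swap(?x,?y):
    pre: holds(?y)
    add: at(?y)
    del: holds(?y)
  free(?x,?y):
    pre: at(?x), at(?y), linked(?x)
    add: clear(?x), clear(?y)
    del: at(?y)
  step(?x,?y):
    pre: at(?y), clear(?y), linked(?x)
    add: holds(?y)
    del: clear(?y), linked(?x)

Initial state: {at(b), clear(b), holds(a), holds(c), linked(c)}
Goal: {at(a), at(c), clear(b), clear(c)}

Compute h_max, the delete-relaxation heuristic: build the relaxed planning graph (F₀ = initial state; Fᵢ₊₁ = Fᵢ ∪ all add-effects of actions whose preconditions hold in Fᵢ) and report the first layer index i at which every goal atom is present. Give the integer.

F0 = init (5 atoms)
F1 = F0 ∪ {at(a), at(c), clear(c), holds(b), linked(b)}  (10 atoms)
goal ⊆ F1  ⇒  h_max = 1

1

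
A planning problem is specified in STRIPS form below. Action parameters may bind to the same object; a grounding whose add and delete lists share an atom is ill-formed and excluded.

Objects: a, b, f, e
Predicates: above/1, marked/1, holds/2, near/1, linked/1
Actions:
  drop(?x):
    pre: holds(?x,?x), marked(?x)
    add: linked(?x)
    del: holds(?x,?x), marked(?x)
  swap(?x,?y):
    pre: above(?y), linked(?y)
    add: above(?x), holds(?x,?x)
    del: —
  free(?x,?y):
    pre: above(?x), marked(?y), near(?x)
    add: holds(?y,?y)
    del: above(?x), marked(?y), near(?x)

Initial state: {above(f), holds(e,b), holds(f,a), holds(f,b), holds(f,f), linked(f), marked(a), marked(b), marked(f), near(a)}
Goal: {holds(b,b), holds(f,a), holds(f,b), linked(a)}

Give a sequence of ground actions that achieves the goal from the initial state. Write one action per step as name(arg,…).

1. swap(a,f)  →  {above(a), above(f), holds(a,a), holds(e,b), holds(f,a), holds(f,b), holds(f,f), linked(f), marked(a), marked(b), marked(f), near(a)}
2. drop(a)  →  {above(a), above(f), holds(e,b), holds(f,a), holds(f,b), holds(f,f), linked(a), linked(f), marked(b), marked(f), near(a)}
3. swap(b,a)  →  {above(a), above(b), above(f), holds(b,b), holds(e,b), holds(f,a), holds(f,b), holds(f,f), linked(a), linked(f), marked(b), marked(f), near(a)}

swap(a,f); drop(a); swap(b,a)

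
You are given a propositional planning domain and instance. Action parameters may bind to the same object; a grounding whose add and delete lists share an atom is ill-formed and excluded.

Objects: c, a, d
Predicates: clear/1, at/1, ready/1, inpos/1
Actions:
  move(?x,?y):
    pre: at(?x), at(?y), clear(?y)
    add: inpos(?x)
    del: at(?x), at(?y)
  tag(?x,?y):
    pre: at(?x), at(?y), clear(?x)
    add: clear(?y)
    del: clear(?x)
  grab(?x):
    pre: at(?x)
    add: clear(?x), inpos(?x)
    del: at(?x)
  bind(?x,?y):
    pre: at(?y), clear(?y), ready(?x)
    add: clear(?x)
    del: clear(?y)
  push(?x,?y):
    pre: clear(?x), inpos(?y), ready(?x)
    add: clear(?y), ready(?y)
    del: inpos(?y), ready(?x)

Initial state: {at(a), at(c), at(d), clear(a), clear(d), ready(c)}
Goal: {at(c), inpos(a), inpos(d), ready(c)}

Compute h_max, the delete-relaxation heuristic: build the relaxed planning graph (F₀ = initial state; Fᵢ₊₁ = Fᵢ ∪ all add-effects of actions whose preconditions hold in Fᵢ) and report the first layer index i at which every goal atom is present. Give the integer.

F0 = init (6 atoms)
F1 = F0 ∪ {clear(c), inpos(a), inpos(c), inpos(d)}  (10 atoms)
goal ⊆ F1  ⇒  h_max = 1

1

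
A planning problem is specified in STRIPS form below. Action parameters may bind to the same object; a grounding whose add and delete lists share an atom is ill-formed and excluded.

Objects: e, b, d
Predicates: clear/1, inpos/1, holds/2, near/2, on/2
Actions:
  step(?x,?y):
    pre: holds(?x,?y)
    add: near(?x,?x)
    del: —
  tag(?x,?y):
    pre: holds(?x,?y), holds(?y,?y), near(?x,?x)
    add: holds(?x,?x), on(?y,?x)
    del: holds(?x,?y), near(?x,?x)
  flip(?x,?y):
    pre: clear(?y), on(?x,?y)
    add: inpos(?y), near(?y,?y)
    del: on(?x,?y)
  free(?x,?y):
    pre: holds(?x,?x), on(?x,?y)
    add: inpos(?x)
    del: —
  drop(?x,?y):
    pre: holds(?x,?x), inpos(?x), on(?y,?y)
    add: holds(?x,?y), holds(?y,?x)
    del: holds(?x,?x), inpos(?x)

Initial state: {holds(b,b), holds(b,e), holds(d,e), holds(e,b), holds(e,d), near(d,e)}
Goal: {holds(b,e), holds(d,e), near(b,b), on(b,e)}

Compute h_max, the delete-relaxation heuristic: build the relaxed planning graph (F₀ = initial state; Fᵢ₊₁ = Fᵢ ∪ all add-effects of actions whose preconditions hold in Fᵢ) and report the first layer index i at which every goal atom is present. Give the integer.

F0 = init (6 atoms)
F1 = F0 ∪ {near(b,b), near(d,d), near(e,e)}  (9 atoms)
F2 = F1 ∪ {holds(e,e), on(b,e)}  (11 atoms)
goal ⊆ F2  ⇒  h_max = 2

2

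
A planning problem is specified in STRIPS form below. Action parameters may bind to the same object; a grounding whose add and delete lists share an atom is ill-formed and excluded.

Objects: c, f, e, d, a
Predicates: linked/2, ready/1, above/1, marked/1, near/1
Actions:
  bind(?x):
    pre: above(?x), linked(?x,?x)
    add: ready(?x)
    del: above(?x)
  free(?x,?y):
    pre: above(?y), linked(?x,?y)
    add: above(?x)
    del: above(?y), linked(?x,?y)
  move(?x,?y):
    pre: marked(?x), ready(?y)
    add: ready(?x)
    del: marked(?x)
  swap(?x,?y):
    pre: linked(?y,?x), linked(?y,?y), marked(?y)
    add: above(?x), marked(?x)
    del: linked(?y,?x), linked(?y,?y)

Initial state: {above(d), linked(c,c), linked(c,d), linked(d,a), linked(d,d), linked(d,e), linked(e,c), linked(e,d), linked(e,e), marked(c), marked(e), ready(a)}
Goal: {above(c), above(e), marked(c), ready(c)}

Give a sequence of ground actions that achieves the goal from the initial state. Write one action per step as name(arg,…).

1. free(e,d)  →  {above(e), linked(c,c), linked(c,d), linked(d,a), linked(d,d), linked(d,e), linked(e,c), linked(e,e), marked(c), marked(e), ready(a)}
2. move(c,a)  →  {above(e), linked(c,c), linked(c,d), linked(d,a), linked(d,d), linked(d,e), linked(e,c), linked(e,e), marked(e), ready(a), ready(c)}
3. swap(c,e)  →  {above(c), above(e), linked(c,c), linked(c,d), linked(d,a), linked(d,d), linked(d,e), marked(c), marked(e), ready(a), ready(c)}

free(e,d); move(c,a); swap(c,e)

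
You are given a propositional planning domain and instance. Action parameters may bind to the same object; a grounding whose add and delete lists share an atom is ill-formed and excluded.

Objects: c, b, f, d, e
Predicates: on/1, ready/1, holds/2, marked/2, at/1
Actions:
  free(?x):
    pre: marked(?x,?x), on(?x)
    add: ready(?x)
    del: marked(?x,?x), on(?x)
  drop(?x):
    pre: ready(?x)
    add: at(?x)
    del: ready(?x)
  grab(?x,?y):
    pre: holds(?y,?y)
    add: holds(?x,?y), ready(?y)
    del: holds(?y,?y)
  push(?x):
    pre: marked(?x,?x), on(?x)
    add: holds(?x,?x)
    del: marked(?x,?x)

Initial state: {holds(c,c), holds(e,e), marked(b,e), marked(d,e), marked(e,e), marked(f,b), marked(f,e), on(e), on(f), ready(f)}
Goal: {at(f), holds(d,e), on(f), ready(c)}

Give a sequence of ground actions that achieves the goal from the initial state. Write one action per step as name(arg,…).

drop(f); grab(b,c); grab(d,e)

1. drop(f)  →  {at(f), holds(c,c), holds(e,e), marked(b,e), marked(d,e), marked(e,e), marked(f,b), marked(f,e), on(e), on(f)}
2. grab(b,c)  →  {at(f), holds(b,c), holds(e,e), marked(b,e), marked(d,e), marked(e,e), marked(f,b), marked(f,e), on(e), on(f), ready(c)}
3. grab(d,e)  →  {at(f), holds(b,c), holds(d,e), marked(b,e), marked(d,e), marked(e,e), marked(f,b), marked(f,e), on(e), on(f), ready(c), ready(e)}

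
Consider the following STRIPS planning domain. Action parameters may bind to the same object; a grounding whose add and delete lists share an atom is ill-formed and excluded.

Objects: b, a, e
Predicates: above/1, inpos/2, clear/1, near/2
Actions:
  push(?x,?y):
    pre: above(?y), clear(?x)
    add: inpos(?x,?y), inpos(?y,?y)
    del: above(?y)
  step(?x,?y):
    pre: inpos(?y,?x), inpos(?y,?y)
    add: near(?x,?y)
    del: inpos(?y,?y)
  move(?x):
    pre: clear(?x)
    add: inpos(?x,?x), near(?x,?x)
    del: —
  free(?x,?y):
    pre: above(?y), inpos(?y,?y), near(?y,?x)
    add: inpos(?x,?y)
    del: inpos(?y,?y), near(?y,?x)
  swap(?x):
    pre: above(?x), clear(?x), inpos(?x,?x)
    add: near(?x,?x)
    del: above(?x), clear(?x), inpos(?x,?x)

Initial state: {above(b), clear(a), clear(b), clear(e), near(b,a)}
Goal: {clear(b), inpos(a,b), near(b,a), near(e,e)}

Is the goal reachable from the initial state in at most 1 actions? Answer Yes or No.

No

1. push(a,b)  →  {clear(a), clear(b), clear(e), inpos(a,b), inpos(b,b), near(b,a)}
2. move(e)  →  {clear(a), clear(b), clear(e), inpos(a,b), inpos(b,b), inpos(e,e), near(b,a), near(e,e)}
optimal plan length = 2; 2 > 1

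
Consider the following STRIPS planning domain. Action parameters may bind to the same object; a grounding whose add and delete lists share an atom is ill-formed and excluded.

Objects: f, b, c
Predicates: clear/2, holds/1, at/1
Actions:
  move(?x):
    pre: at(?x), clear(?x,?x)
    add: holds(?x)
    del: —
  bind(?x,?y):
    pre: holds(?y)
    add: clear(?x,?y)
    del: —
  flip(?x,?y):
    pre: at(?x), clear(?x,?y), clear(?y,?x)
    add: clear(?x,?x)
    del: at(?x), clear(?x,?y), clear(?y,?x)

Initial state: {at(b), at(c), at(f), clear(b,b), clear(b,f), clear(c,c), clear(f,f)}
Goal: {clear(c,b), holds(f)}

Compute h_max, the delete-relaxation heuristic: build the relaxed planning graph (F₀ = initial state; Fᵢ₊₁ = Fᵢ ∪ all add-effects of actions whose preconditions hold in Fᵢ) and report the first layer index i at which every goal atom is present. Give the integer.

2

F0 = init (7 atoms)
F1 = F0 ∪ {holds(b), holds(c), holds(f)}  (10 atoms)
F2 = F1 ∪ {clear(b,c), clear(c,b), clear(c,f), clear(f,b), clear(f,c)}  (15 atoms)
goal ⊆ F2  ⇒  h_max = 2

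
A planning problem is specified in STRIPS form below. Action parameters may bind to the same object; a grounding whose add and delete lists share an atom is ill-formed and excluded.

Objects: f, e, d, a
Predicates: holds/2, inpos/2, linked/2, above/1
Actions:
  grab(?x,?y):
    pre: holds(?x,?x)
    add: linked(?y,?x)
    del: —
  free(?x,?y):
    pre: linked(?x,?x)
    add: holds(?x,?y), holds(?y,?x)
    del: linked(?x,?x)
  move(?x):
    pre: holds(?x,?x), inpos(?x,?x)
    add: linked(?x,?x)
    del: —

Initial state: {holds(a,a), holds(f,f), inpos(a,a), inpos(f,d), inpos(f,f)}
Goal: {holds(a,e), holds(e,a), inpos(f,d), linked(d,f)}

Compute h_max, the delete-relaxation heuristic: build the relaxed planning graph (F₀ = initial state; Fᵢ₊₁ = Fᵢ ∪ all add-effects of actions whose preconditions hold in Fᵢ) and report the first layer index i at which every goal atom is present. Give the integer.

2

F0 = init (5 atoms)
F1 = F0 ∪ {linked(a,a), linked(a,f), linked(d,a), linked(d,f), linked(e,a), linked(e,f), linked(f,a), linked(f,f)}  (13 atoms)
F2 = F1 ∪ {holds(a,d), holds(a,e), holds(a,f), holds(d,a), holds(d,f), holds(e,a), holds(e,f), holds(f,a), holds(f,d), holds(f,e)}  (23 atoms)
goal ⊆ F2  ⇒  h_max = 2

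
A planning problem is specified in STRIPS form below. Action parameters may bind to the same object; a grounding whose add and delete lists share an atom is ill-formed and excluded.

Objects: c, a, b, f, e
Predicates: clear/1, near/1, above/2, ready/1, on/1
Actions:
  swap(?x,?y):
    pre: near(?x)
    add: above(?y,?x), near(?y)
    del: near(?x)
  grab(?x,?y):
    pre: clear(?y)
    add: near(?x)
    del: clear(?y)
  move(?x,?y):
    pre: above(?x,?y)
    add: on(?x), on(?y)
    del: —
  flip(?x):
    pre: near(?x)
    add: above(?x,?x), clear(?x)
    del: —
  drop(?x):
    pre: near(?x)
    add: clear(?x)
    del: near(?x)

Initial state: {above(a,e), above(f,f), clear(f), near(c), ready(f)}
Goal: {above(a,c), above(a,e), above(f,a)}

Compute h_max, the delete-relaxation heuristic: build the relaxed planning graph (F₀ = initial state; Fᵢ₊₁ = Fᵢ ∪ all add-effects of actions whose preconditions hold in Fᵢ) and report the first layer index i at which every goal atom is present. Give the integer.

2

F0 = init (5 atoms)
F1 = F0 ∪ {above(a,c), above(b,c), above(c,c), above(e,c), above(f,c), clear(c), near(a), near(b), near(e), near(f), on(a), on(e), on(f)}  (18 atoms)
F2 = F1 ∪ {above(a,a), above(a,b), above(a,f), above(b,a), above(b,b), above(b,e), above(b,f), above(c,a), above(c,b), above(c,e), above(c,f), above(e,a), above(e,b), above(e,e), above(e,f), above(f,a), above(f,b), above(f,e), clear(a), clear(b), clear(e), on(b), on(c)}  (41 atoms)
goal ⊆ F2  ⇒  h_max = 2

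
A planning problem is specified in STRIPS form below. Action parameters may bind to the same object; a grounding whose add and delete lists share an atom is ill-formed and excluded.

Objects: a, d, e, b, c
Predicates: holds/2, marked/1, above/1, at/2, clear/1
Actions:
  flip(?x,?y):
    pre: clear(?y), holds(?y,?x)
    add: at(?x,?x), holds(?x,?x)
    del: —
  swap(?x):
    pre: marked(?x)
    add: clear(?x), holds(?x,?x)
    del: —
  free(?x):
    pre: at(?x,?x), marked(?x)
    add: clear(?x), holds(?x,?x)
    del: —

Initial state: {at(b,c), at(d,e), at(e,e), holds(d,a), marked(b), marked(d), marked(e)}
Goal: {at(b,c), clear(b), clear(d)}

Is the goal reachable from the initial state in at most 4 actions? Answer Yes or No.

Yes

1. swap(d)  →  {at(b,c), at(d,e), at(e,e), clear(d), holds(d,a), holds(d,d), marked(b), marked(d), marked(e)}
2. swap(b)  →  {at(b,c), at(d,e), at(e,e), clear(b), clear(d), holds(b,b), holds(d,a), holds(d,d), marked(b), marked(d), marked(e)}
optimal plan length = 2; 2 ≤ 4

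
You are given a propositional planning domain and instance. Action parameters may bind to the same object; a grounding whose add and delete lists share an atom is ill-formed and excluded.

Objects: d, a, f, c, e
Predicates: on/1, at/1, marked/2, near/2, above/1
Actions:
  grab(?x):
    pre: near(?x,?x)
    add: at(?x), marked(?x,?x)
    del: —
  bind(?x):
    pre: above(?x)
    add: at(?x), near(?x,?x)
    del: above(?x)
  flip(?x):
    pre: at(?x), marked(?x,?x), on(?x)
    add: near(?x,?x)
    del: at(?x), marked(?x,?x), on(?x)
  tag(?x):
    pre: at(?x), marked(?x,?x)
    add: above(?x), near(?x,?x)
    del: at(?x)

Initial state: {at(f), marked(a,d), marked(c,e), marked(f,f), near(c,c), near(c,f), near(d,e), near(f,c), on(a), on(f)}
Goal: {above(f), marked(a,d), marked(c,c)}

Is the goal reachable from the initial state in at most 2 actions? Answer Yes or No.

Yes

1. grab(c)  →  {at(c), at(f), marked(a,d), marked(c,c), marked(c,e), marked(f,f), near(c,c), near(c,f), near(d,e), near(f,c), on(a), on(f)}
2. tag(f)  →  {above(f), at(c), marked(a,d), marked(c,c), marked(c,e), marked(f,f), near(c,c), near(c,f), near(d,e), near(f,c), near(f,f), on(a), on(f)}
optimal plan length = 2; 2 ≤ 2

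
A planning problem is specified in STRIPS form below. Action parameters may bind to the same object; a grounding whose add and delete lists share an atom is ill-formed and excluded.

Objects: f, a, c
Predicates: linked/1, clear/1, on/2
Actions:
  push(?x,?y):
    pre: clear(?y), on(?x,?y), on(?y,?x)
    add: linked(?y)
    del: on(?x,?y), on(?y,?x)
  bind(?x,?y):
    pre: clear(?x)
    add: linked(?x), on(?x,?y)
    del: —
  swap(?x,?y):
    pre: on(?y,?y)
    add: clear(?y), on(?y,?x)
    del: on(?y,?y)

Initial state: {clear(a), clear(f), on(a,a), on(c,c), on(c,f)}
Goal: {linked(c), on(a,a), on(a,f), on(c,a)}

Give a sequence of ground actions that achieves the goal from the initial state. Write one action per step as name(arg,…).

bind(a,f); swap(f,c); bind(c,a)

1. bind(a,f)  →  {clear(a), clear(f), linked(a), on(a,a), on(a,f), on(c,c), on(c,f)}
2. swap(f,c)  →  {clear(a), clear(c), clear(f), linked(a), on(a,a), on(a,f), on(c,f)}
3. bind(c,a)  →  {clear(a), clear(c), clear(f), linked(a), linked(c), on(a,a), on(a,f), on(c,a), on(c,f)}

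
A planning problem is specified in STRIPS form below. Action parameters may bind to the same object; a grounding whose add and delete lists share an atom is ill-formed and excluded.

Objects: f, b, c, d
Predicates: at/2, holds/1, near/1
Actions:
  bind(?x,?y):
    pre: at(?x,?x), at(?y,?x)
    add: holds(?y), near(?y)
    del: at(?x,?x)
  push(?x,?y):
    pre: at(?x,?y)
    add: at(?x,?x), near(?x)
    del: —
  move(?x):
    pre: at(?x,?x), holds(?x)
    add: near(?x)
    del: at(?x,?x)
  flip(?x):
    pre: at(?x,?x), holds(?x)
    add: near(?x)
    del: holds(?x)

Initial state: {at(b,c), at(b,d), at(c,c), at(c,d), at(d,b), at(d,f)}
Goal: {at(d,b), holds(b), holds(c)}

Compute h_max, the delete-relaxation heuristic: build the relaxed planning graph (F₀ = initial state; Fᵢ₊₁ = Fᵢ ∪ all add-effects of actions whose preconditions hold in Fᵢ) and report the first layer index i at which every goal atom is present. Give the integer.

1

F0 = init (6 atoms)
F1 = F0 ∪ {at(b,b), at(d,d), holds(b), holds(c), near(b), near(c), near(d)}  (13 atoms)
goal ⊆ F1  ⇒  h_max = 1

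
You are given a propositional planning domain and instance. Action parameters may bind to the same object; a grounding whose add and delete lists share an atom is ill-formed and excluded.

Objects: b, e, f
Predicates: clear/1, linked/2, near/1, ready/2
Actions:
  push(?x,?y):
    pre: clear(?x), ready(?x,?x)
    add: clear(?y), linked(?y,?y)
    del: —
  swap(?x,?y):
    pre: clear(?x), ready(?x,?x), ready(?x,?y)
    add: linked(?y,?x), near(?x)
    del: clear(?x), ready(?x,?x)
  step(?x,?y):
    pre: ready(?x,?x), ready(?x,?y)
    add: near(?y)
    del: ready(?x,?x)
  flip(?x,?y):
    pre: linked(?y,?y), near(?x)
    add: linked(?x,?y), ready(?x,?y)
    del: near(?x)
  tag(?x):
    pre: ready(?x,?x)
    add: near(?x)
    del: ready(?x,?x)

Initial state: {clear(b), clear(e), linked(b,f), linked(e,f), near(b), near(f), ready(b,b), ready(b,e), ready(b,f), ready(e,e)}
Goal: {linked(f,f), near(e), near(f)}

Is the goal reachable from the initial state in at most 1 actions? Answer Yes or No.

1. push(b,f)  →  {clear(b), clear(e), clear(f), linked(b,f), linked(e,f), linked(f,f), near(b), near(f), ready(b,b), ready(b,e), ready(b,f), ready(e,e)}
2. swap(e,e)  →  {clear(b), clear(f), linked(b,f), linked(e,e), linked(e,f), linked(f,f), near(b), near(e), near(f), ready(b,b), ready(b,e), ready(b,f)}
optimal plan length = 2; 2 > 1

No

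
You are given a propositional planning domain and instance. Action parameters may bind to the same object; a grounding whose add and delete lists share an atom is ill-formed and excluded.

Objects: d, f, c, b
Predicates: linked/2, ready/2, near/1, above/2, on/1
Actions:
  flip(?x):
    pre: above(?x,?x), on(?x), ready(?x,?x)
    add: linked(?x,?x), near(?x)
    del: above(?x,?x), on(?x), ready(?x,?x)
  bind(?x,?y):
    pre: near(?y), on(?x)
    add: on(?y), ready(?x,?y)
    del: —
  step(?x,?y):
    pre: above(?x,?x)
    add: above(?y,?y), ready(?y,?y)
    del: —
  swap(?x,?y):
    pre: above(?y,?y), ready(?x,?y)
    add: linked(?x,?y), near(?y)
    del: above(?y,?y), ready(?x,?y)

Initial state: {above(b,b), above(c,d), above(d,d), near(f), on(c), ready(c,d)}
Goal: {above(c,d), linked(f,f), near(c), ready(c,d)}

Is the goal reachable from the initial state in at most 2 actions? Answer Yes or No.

1. step(d,f)  →  {above(b,b), above(c,d), above(d,d), above(f,f), near(f), on(c), ready(c,d), ready(f,f)}
2. step(d,c)  →  {above(b,b), above(c,c), above(c,d), above(d,d), above(f,f), near(f), on(c), ready(c,c), ready(c,d), ready(f,f)}
3. flip(c)  →  {above(b,b), above(c,d), above(d,d), above(f,f), linked(c,c), near(c), near(f), ready(c,d), ready(f,f)}
4. swap(f,f)  →  {above(b,b), above(c,d), above(d,d), linked(c,c), linked(f,f), near(c), near(f), ready(c,d)}
optimal plan length = 4; 4 > 2

No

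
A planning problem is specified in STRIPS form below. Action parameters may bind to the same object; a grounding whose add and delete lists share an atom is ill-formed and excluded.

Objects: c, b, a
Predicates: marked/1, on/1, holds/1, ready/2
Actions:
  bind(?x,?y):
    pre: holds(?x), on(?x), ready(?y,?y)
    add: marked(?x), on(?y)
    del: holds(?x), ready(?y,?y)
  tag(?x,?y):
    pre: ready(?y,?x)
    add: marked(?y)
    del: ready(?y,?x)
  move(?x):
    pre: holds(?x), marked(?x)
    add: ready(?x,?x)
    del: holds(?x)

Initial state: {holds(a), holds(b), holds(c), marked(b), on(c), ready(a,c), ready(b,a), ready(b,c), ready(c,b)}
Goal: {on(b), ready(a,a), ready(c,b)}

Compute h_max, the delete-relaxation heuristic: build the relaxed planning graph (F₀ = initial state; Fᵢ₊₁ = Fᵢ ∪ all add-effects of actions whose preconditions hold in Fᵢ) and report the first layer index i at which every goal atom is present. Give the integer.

2

F0 = init (9 atoms)
F1 = F0 ∪ {marked(a), marked(c), ready(b,b)}  (12 atoms)
F2 = F1 ∪ {on(b), ready(a,a), ready(c,c)}  (15 atoms)
goal ⊆ F2  ⇒  h_max = 2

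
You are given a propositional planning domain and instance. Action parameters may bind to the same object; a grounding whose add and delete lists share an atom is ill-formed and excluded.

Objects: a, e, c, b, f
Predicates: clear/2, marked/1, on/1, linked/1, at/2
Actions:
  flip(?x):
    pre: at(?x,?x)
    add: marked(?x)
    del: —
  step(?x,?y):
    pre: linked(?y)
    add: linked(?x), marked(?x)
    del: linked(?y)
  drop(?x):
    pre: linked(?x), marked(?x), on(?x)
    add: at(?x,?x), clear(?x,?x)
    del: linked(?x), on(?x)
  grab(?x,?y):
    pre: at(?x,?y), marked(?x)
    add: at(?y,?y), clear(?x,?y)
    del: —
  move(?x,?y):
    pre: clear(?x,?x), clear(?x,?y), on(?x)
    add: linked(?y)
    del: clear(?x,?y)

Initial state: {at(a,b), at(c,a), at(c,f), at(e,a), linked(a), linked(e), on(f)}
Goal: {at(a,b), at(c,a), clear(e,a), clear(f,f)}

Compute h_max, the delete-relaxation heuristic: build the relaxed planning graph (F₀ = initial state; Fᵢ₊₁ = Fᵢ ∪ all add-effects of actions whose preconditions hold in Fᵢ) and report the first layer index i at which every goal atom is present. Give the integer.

2

F0 = init (7 atoms)
F1 = F0 ∪ {linked(b), linked(c), linked(f), marked(a), marked(b), marked(c), marked(e), marked(f)}  (15 atoms)
F2 = F1 ∪ {at(a,a), at(b,b), at(f,f), clear(a,b), clear(c,a), clear(c,f), clear(e,a), clear(f,f)}  (23 atoms)
goal ⊆ F2  ⇒  h_max = 2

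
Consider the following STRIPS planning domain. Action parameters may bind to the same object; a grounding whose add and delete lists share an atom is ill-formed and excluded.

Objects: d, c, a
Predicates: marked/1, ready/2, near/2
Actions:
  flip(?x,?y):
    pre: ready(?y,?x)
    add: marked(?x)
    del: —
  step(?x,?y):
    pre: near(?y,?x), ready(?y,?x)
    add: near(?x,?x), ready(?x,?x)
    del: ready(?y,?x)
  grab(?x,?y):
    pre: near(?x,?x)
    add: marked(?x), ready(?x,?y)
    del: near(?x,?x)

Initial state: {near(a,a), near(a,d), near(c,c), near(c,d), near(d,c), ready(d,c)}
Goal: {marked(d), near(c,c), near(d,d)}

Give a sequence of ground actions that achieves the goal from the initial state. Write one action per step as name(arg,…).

grab(a,d); flip(d,a); step(d,a)

1. grab(a,d)  →  {marked(a), near(a,d), near(c,c), near(c,d), near(d,c), ready(a,d), ready(d,c)}
2. flip(d,a)  →  {marked(a), marked(d), near(a,d), near(c,c), near(c,d), near(d,c), ready(a,d), ready(d,c)}
3. step(d,a)  →  {marked(a), marked(d), near(a,d), near(c,c), near(c,d), near(d,c), near(d,d), ready(d,c), ready(d,d)}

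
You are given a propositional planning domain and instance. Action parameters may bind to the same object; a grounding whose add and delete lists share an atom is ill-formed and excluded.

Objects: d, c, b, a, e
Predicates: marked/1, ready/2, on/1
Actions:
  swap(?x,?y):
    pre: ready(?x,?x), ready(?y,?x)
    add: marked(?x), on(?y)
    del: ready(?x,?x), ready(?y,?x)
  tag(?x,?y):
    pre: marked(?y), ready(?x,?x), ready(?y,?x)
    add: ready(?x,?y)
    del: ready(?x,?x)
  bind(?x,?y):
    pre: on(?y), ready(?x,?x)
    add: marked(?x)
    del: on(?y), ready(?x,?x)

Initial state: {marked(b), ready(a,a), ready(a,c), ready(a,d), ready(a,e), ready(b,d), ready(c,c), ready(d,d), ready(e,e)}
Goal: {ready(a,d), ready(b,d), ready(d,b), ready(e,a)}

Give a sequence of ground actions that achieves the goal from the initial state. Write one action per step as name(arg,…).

1. swap(a,a)  →  {marked(a), marked(b), on(a), ready(a,c), ready(a,d), ready(a,e), ready(b,d), ready(c,c), ready(d,d), ready(e,e)}
2. tag(d,b)  →  {marked(a), marked(b), on(a), ready(a,c), ready(a,d), ready(a,e), ready(b,d), ready(c,c), ready(d,b), ready(e,e)}
3. tag(e,a)  →  {marked(a), marked(b), on(a), ready(a,c), ready(a,d), ready(a,e), ready(b,d), ready(c,c), ready(d,b), ready(e,a)}

swap(a,a); tag(d,b); tag(e,a)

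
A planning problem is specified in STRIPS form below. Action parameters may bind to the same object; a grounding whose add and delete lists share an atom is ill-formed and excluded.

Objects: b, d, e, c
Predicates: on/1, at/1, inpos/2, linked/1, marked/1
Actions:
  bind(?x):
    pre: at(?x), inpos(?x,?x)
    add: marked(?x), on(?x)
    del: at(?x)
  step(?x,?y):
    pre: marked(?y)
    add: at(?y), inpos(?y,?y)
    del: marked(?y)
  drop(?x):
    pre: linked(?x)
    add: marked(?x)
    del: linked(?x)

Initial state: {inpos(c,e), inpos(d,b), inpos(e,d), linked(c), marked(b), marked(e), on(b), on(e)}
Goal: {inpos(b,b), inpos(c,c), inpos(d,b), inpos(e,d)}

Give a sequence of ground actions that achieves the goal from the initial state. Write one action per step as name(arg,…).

step(b,b); drop(c); step(b,c)

1. step(b,b)  →  {at(b), inpos(b,b), inpos(c,e), inpos(d,b), inpos(e,d), linked(c), marked(e), on(b), on(e)}
2. drop(c)  →  {at(b), inpos(b,b), inpos(c,e), inpos(d,b), inpos(e,d), marked(c), marked(e), on(b), on(e)}
3. step(b,c)  →  {at(b), at(c), inpos(b,b), inpos(c,c), inpos(c,e), inpos(d,b), inpos(e,d), marked(e), on(b), on(e)}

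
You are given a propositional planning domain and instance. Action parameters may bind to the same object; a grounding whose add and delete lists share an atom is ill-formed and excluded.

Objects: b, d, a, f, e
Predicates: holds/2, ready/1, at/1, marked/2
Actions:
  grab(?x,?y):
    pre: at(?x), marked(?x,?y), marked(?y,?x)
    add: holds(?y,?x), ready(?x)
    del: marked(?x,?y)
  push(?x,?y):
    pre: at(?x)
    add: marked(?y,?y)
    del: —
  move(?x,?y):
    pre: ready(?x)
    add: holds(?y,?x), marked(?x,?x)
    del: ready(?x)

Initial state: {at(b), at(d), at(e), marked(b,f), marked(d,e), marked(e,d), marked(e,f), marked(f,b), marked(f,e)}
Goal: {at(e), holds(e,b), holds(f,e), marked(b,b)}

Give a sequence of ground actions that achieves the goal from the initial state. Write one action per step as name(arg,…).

grab(b,f); grab(e,f); move(b,e)

1. grab(b,f)  →  {at(b), at(d), at(e), holds(f,b), marked(d,e), marked(e,d), marked(e,f), marked(f,b), marked(f,e), ready(b)}
2. grab(e,f)  →  {at(b), at(d), at(e), holds(f,b), holds(f,e), marked(d,e), marked(e,d), marked(f,b), marked(f,e), ready(b), ready(e)}
3. move(b,e)  →  {at(b), at(d), at(e), holds(e,b), holds(f,b), holds(f,e), marked(b,b), marked(d,e), marked(e,d), marked(f,b), marked(f,e), ready(e)}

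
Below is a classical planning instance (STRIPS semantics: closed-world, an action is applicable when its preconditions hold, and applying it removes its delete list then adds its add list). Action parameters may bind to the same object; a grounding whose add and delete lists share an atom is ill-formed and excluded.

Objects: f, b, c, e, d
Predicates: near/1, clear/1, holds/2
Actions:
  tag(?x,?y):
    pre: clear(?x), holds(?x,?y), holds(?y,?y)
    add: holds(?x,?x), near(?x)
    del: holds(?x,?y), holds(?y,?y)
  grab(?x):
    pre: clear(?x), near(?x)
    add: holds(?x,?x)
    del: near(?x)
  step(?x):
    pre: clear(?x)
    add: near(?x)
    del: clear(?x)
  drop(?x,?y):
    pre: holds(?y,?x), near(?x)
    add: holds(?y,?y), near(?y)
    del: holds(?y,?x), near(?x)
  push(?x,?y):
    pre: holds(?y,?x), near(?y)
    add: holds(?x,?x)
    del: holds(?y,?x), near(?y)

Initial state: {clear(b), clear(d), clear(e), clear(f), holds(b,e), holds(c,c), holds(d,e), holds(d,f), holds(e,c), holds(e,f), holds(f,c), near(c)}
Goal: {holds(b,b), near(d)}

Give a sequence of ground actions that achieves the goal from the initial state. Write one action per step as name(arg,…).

1. tag(e,c)  →  {clear(b), clear(d), clear(e), clear(f), holds(b,e), holds(d,e), holds(d,f), holds(e,e), holds(e,f), holds(f,c), near(c), near(e)}
2. tag(b,e)  →  {clear(b), clear(d), clear(e), clear(f), holds(b,b), holds(d,e), holds(d,f), holds(e,f), holds(f,c), near(b), near(c), near(e)}
3. step(d)  →  {clear(b), clear(e), clear(f), holds(b,b), holds(d,e), holds(d,f), holds(e,f), holds(f,c), near(b), near(c), near(d), near(e)}

tag(e,c); tag(b,e); step(d)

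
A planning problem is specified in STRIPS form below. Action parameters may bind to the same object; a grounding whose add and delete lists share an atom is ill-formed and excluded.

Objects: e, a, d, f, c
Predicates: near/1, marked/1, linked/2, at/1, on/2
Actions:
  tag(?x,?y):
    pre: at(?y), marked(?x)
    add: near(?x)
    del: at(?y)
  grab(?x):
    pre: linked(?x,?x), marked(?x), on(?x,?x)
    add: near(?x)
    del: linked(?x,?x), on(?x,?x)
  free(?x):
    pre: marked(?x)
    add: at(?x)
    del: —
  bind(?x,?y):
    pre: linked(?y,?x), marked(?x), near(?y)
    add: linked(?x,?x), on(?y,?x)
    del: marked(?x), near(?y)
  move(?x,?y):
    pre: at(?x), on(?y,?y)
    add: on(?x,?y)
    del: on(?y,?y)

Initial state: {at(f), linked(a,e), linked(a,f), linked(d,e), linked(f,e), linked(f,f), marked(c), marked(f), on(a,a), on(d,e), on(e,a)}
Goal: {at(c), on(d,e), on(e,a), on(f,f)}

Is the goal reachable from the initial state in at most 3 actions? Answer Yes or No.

1. tag(f,f)  →  {linked(a,e), linked(a,f), linked(d,e), linked(f,e), linked(f,f), marked(c), marked(f), near(f), on(a,a), on(d,e), on(e,a)}
2. free(c)  →  {at(c), linked(a,e), linked(a,f), linked(d,e), linked(f,e), linked(f,f), marked(c), marked(f), near(f), on(a,a), on(d,e), on(e,a)}
3. bind(f,f)  →  {at(c), linked(a,e), linked(a,f), linked(d,e), linked(f,e), linked(f,f), marked(c), on(a,a), on(d,e), on(e,a), on(f,f)}
optimal plan length = 3; 3 ≤ 3

Yes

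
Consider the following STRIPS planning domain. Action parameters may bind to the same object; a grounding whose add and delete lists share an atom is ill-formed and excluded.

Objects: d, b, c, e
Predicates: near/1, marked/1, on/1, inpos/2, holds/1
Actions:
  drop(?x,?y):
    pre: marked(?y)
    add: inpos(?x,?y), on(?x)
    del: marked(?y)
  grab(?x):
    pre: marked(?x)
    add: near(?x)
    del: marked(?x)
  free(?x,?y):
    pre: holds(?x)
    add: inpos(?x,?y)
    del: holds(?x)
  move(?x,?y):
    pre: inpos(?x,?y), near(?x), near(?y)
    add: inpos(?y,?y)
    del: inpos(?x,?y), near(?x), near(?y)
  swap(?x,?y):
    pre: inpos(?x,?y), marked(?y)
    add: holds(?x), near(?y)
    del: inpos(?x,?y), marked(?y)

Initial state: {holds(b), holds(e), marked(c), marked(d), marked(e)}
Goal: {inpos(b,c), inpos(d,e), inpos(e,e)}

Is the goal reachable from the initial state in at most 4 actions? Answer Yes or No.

1. drop(d,e)  →  {holds(b), holds(e), inpos(d,e), marked(c), marked(d), on(d)}
2. drop(b,c)  →  {holds(b), holds(e), inpos(b,c), inpos(d,e), marked(d), on(b), on(d)}
3. free(e,e)  →  {holds(b), inpos(b,c), inpos(d,e), inpos(e,e), marked(d), on(b), on(d)}
optimal plan length = 3; 3 ≤ 4

Yes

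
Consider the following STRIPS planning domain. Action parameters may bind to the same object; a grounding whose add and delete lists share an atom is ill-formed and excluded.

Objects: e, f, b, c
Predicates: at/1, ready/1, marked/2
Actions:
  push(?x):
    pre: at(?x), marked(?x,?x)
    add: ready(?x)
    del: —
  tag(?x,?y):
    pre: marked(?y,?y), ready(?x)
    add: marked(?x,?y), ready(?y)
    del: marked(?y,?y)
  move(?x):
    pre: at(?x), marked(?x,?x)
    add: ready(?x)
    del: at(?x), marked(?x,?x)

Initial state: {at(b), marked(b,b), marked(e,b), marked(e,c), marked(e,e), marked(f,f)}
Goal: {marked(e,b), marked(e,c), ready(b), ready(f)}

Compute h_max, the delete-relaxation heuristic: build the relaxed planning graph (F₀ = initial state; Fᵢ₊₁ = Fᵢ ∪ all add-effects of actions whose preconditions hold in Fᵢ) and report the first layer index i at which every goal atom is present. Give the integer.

2

F0 = init (6 atoms)
F1 = F0 ∪ {ready(b)}  (7 atoms)
F2 = F1 ∪ {marked(b,e), marked(b,f), ready(e), ready(f)}  (11 atoms)
goal ⊆ F2  ⇒  h_max = 2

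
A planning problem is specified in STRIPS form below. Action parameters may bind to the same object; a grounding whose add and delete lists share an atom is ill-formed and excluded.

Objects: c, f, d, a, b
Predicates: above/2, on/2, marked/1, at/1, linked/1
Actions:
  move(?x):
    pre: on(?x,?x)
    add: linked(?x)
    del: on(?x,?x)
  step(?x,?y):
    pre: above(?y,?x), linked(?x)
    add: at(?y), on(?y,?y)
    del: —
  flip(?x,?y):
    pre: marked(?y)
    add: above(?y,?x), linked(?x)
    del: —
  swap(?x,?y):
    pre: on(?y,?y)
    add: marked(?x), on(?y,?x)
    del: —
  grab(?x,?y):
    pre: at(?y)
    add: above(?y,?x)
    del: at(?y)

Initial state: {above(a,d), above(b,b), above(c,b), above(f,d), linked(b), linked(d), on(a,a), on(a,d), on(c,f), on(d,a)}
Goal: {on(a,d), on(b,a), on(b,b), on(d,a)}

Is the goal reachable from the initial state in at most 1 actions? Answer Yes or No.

No

1. step(b,b)  →  {above(a,d), above(b,b), above(c,b), above(f,d), at(b), linked(b), linked(d), on(a,a), on(a,d), on(b,b), on(c,f), on(d,a)}
2. swap(a,b)  →  {above(a,d), above(b,b), above(c,b), above(f,d), at(b), linked(b), linked(d), marked(a), on(a,a), on(a,d), on(b,a), on(b,b), on(c,f), on(d,a)}
optimal plan length = 2; 2 > 1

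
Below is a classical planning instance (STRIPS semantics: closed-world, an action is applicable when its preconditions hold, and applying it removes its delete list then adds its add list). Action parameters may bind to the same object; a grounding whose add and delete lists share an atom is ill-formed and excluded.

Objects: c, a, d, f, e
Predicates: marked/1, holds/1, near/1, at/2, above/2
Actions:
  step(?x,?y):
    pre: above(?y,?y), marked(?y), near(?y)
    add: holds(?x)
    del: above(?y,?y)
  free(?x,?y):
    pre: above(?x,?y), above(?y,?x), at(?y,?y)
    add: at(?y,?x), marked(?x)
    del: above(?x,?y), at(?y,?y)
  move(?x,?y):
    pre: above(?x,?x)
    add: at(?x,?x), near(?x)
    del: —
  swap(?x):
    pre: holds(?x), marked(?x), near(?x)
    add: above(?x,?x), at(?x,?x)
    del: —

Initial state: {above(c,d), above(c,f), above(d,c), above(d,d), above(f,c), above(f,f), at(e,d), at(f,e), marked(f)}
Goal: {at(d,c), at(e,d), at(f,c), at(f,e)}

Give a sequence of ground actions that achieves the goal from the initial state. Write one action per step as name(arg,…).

1. move(d,c)  →  {above(c,d), above(c,f), above(d,c), above(d,d), above(f,c), above(f,f), at(d,d), at(e,d), at(f,e), marked(f), near(d)}
2. free(c,d)  →  {above(c,f), above(d,c), above(d,d), above(f,c), above(f,f), at(d,c), at(e,d), at(f,e), marked(c), marked(f), near(d)}
3. move(f,c)  →  {above(c,f), above(d,c), above(d,d), above(f,c), above(f,f), at(d,c), at(e,d), at(f,e), at(f,f), marked(c), marked(f), near(d), near(f)}
4. free(c,f)  →  {above(d,c), above(d,d), above(f,c), above(f,f), at(d,c), at(e,d), at(f,c), at(f,e), marked(c), marked(f), near(d), near(f)}

move(d,c); free(c,d); move(f,c); free(c,f)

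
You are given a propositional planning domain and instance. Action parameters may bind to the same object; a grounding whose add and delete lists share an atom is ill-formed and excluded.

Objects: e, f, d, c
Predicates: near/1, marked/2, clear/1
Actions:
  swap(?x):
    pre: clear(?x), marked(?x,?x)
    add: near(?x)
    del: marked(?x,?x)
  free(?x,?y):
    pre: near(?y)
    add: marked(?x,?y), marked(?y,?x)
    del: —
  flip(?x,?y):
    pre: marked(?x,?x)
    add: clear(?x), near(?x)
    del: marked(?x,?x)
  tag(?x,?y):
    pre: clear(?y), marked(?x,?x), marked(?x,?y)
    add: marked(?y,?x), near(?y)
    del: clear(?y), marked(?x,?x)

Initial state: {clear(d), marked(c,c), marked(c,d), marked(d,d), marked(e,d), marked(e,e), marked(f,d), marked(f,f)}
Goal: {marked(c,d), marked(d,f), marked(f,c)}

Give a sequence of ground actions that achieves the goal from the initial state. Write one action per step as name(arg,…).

flip(f,e); free(d,f); free(c,f)

1. flip(f,e)  →  {clear(d), clear(f), marked(c,c), marked(c,d), marked(d,d), marked(e,d), marked(e,e), marked(f,d), near(f)}
2. free(d,f)  →  {clear(d), clear(f), marked(c,c), marked(c,d), marked(d,d), marked(d,f), marked(e,d), marked(e,e), marked(f,d), near(f)}
3. free(c,f)  →  {clear(d), clear(f), marked(c,c), marked(c,d), marked(c,f), marked(d,d), marked(d,f), marked(e,d), marked(e,e), marked(f,c), marked(f,d), near(f)}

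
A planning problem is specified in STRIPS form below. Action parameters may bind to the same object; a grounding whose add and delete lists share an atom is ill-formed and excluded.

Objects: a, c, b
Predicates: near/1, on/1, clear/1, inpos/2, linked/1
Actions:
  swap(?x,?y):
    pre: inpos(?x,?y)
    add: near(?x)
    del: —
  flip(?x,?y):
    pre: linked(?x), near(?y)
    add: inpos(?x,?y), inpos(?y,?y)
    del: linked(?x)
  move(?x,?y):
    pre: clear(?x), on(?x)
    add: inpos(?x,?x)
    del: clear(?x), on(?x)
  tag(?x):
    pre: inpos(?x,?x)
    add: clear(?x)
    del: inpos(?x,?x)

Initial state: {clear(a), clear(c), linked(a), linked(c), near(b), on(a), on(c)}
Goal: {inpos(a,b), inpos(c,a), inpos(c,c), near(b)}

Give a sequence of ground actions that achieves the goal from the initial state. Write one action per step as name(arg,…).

flip(a,b); swap(a,b); flip(c,a); move(c,a)

1. flip(a,b)  →  {clear(a), clear(c), inpos(a,b), inpos(b,b), linked(c), near(b), on(a), on(c)}
2. swap(a,b)  →  {clear(a), clear(c), inpos(a,b), inpos(b,b), linked(c), near(a), near(b), on(a), on(c)}
3. flip(c,a)  →  {clear(a), clear(c), inpos(a,a), inpos(a,b), inpos(b,b), inpos(c,a), near(a), near(b), on(a), on(c)}
4. move(c,a)  →  {clear(a), inpos(a,a), inpos(a,b), inpos(b,b), inpos(c,a), inpos(c,c), near(a), near(b), on(a)}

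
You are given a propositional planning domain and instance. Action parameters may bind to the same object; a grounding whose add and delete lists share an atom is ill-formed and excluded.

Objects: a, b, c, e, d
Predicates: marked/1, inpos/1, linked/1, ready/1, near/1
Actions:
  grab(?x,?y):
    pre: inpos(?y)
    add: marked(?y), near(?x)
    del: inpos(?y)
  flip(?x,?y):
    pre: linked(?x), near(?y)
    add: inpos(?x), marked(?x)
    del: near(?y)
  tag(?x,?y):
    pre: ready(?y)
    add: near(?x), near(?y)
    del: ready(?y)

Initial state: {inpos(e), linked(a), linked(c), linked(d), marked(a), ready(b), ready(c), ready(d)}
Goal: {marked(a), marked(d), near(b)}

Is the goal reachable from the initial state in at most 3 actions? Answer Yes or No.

1. tag(a,b)  →  {inpos(e), linked(a), linked(c), linked(d), marked(a), near(a), near(b), ready(c), ready(d)}
2. flip(d,a)  →  {inpos(d), inpos(e), linked(a), linked(c), linked(d), marked(a), marked(d), near(b), ready(c), ready(d)}
optimal plan length = 2; 2 ≤ 3

Yes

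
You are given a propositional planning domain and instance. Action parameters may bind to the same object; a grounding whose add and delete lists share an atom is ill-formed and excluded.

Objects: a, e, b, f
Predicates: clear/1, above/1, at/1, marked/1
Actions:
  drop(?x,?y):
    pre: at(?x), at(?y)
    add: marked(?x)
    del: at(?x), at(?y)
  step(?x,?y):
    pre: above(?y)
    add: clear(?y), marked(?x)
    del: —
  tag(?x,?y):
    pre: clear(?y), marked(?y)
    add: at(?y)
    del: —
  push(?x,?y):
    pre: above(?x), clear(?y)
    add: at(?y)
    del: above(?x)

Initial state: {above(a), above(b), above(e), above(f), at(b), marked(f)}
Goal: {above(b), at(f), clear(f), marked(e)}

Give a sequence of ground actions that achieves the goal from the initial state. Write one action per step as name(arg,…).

1. step(e,f)  →  {above(a), above(b), above(e), above(f), at(b), clear(f), marked(e), marked(f)}
2. tag(a,f)  →  {above(a), above(b), above(e), above(f), at(b), at(f), clear(f), marked(e), marked(f)}

step(e,f); tag(a,f)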